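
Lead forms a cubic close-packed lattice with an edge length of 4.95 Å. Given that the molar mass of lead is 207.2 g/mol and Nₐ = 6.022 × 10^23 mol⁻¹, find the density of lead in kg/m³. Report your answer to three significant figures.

An FCC unit cell contains Z = 4 atoms.
Cell volume: a³ = (4.95 Å)³ = (4.950 × 10^-8 cm)³ = 1.213 × 10^-22 cm³.
ρ = Z·M/(N_A·a³) = 4 × 207.2 / (6.022 × 10²³ × 1.213 × 10^-22) = 11.35 g/cm³ = 11300 kg/m³.

11300 kg/m³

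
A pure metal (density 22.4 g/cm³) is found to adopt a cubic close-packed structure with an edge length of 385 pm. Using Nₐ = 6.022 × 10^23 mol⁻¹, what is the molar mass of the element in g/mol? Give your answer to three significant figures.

192 g/mol

An FCC cell has Z = 4 atoms; a = 3.850 × 10^-8 cm.
M = ρ·N_A·a³/Z = 22.4 × 6.022 × 10²³ × 5.707 × 10^-23 / 4 = 192 g/mol.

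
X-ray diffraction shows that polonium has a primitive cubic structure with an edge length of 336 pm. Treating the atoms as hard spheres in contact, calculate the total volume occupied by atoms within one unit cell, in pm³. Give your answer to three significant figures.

1.99 × 10^7 pm³

In a simple cubic lattice atoms touch along the cell edge, so a = 2r, so r = 0.5000a = 168.0 pm.
V_atoms = Z × (4/3)πr³ = 1 × (4/3)π × (168.0)³ = 1.99 × 10^7 pm³.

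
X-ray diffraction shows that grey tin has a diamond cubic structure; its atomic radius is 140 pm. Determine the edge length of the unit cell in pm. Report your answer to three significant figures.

647 pm

In a diamond cubic lattice, nearest neighbors lie along the body diagonal with √3·a = 8r.
a = 8r/√3 = 8 × 140 / 1.7321 = 647 pm.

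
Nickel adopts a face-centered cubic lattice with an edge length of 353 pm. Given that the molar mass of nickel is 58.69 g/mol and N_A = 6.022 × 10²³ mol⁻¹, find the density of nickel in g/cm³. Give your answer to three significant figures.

8.86 g/cm³

An FCC unit cell contains Z = 4 atoms.
Cell volume: a³ = (353 pm)³ = (3.530 × 10^-8 cm)³ = 4.399 × 10^-23 cm³.
ρ = Z·M/(N_A·a³) = 4 × 58.69 / (6.022 × 10²³ × 4.399 × 10^-23) = 8.863 g/cm³.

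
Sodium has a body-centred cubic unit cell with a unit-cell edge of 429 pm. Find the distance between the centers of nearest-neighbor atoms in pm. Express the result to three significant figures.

In a BCC structure, atoms touch along the body diagonal, so √3·a = 4r; the nearest-neighbor distance equals 2r = 0.8660·a.
d = 0.8660 × 429 = 372 pm.

372 pm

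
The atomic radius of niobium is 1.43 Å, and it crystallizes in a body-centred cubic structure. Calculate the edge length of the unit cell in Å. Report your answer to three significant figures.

3.30 Å

In a BCC lattice, atoms touch along the body diagonal, so √3·a = 4r.
a = 4r/√3 = 4 × 1.43 / 1.7321 = 3.30 Å.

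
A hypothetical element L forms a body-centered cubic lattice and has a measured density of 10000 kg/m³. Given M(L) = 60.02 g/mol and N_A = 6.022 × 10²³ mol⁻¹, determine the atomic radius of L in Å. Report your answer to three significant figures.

For a BCC cell (Z = 2), a³ = Z·M/(N_A·ρ) = 2 × 60.02 / (6.022 × 10²³ × 10.00) = 1.993 × 10^-23 cm³, so a = 2.711 × 10^-8 cm = 2.711 Å.
Atoms touch along the body diagonal, so √3·a = 4r, so r = 0.4330 × a = 1.17 Å.

1.17 Å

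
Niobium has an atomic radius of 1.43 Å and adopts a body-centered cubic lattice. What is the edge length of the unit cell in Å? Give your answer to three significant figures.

3.30 Å

In a BCC lattice, atoms touch along the body diagonal, so √3·a = 4r.
a = 4r/√3 = 4 × 1.43 / 1.7321 = 3.30 Å.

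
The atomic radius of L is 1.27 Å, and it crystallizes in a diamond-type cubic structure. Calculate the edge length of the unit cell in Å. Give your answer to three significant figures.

5.87 Å

In a diamond cubic lattice, nearest neighbors lie along the body diagonal with √3·a = 8r.
a = 8r/√3 = 8 × 1.27 / 1.7321 = 5.87 Å.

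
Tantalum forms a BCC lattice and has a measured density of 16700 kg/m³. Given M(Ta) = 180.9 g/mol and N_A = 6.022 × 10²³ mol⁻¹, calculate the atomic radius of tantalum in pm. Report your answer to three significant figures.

For a BCC cell (Z = 2), a³ = Z·M/(N_A·ρ) = 2 × 180.9 / (6.022 × 10²³ × 16.70) = 3.598 × 10^-23 cm³, so a = 3.301 × 10^-8 cm = 330.1 pm.
Atoms touch along the body diagonal, so √3·a = 4r, so r = 0.4330 × a = 143 pm.

143 pm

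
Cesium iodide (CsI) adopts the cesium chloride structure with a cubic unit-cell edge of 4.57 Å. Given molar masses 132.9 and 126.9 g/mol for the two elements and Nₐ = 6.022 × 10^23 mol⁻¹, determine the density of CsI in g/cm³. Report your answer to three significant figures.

4.52 g/cm³

The cesium chloride structure contains Z = 1 formula unit per cell; M(CsI) = 132.9 + 126.9 = 259.8 g/mol.
a³ = (4.570 × 10^-8 cm)³ = 9.544 × 10^-23 cm³.
ρ = 1 × 259.8 / (6.022 × 10²³ × 9.544 × 10^-23) = 4.520 g/cm³.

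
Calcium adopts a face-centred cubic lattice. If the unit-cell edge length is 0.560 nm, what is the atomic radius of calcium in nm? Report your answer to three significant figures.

0.198 nm

In an FCC lattice, atoms touch along the face diagonal, so √2·a = 4r.
r = √2·a/4 = 1.4142 × 0.560 / 4 = 0.198 nm.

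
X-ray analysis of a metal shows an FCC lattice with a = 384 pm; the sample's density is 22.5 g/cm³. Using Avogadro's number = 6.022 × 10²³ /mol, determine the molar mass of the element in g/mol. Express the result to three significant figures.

An FCC cell has Z = 4 atoms; a = 3.840 × 10^-8 cm.
M = ρ·N_A·a³/Z = 22.5 × 6.022 × 10²³ × 5.662 × 10^-23 / 4 = 192 g/mol.

192 g/mol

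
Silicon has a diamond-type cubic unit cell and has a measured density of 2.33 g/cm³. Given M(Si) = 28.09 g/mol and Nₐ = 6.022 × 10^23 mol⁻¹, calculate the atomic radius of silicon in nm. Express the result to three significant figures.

0.118 nm

For a diamond cubic cell (Z = 8), a³ = Z·M/(N_A·ρ) = 8 × 28.09 / (6.022 × 10²³ × 2.330) = 1.602 × 10^-22 cm³, so a = 5.431 × 10^-8 cm = 0.5431 nm.
Nearest neighbors lie along the body diagonal with √3·a = 8r, so r = 0.2165 × a = 0.118 nm.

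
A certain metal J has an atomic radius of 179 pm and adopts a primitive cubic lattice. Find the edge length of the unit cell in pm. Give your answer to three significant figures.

358 pm

In a simple cubic lattice, atoms touch along the cell edge, so a = 2r.
a = 2r = 2 × 179 = 358 pm.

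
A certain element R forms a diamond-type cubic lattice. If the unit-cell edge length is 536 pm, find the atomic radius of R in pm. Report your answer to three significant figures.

116 pm

In a diamond cubic lattice, nearest neighbors lie along the body diagonal with √3·a = 8r.
r = √3·a/8 = 1.7321 × 536 / 8 = 116 pm.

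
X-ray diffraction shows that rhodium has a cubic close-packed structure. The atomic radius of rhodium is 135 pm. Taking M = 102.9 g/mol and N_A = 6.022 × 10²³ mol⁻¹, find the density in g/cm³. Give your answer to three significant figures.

In an FCC lattice, atoms touch along the face diagonal, so √2·a = 4r, giving a = 381.8 pm = 3.818 × 10^-8 cm.
With Z = 4, ρ = Z·M/(N_A·a³) = 4 × 102.9 / (6.022 × 10²³ × 5.567 × 10^-23) = 12.28 g/cm³.

12.3 g/cm³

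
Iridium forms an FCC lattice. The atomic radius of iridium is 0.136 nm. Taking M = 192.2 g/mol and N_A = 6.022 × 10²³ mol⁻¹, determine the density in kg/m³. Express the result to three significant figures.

22400 kg/m³

In an FCC lattice, atoms touch along the face diagonal, so √2·a = 4r, giving a = 0.3847 nm = 3.847 × 10^-8 cm.
With Z = 4, ρ = Z·M/(N_A·a³) = 4 × 192.2 / (6.022 × 10²³ × 5.692 × 10^-23) = 22.43 g/cm³ = 22400 kg/m³.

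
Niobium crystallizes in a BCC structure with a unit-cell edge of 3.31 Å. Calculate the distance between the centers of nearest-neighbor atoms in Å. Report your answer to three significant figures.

2.87 Å

In a BCC structure, atoms touch along the body diagonal, so √3·a = 4r; the nearest-neighbor distance equals 2r = 0.8660·a.
d = 0.8660 × 3.31 = 2.87 Å.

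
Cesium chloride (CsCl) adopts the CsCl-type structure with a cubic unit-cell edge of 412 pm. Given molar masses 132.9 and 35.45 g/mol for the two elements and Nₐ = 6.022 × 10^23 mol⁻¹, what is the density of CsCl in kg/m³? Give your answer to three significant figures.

The CsCl-type structure contains Z = 1 formula unit per cell; M(CsCl) = 132.9 + 35.45 = 168.35 g/mol.
a³ = (4.120 × 10^-8 cm)³ = 6.993 × 10^-23 cm³.
ρ = 1 × 168.35 / (6.022 × 10²³ × 6.993 × 10^-23) = 3.997 g/cm³ = 4000 kg/m³.

4000 kg/m³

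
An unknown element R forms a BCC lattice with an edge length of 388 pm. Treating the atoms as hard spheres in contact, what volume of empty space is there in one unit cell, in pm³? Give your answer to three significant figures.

1.87 × 10^7 pm³

In a BCC lattice atoms touch along the body diagonal, so √3·a = 4r, so r = 0.4330a = 168.0 pm.
V_cell = a³ = 5.841 × 10^7 pm³; V_atoms = 2 × (4/3)πr³ = 3.973 × 10^7 pm³.
Empty space = 5.841 × 10^7 − 3.973 × 10^7 = 1.87 × 10^7 pm³.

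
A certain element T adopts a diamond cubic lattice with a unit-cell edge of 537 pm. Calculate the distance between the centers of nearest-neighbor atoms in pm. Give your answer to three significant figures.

In a diamond cubic structure, nearest neighbors lie along the body diagonal with √3·a = 8r; the nearest-neighbor distance equals 2r = 0.4330·a.
d = 0.4330 × 537 = 233 pm.

233 pm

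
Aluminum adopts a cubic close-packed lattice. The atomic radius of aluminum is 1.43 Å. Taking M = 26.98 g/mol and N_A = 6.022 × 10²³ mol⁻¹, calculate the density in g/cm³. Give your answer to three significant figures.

In an FCC lattice, atoms touch along the face diagonal, so √2·a = 4r, giving a = 4.045 Å = 4.045 × 10^-8 cm.
With Z = 4, ρ = Z·M/(N_A·a³) = 4 × 26.98 / (6.022 × 10²³ × 6.617 × 10^-23) = 2.708 g/cm³.

2.71 g/cm³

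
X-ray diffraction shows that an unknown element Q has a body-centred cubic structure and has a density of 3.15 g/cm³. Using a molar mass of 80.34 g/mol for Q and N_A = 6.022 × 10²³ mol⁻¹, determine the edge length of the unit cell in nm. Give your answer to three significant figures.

With Z = 2 atoms per BCC cell, a³ = Z·M/(N_A·ρ) = 2 × 80.34 / (6.022 × 10²³ × 3.150 g/cm³) = 8.471 × 10^-23 cm³.
a = (8.471 × 10^-23)^(1/3) = 4.392 × 10^-8 cm = 0.439 nm.

0.439 nm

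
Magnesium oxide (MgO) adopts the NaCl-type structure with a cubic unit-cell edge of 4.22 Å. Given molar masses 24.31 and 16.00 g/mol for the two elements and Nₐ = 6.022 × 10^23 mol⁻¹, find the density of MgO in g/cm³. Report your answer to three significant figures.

The NaCl-type structure contains Z = 4 formula units per cell; M(MgO) = 24.31 + 16.00 = 40.31 g/mol.
a³ = (4.220 × 10^-8 cm)³ = 7.515 × 10^-23 cm³.
ρ = 4 × 40.31 / (6.022 × 10²³ × 7.515 × 10^-23) = 3.563 g/cm³.

3.56 g/cm³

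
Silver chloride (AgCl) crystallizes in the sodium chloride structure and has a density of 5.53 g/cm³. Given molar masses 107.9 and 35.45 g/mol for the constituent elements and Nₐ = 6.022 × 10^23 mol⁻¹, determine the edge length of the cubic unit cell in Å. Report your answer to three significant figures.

M(AgCl) = 143.35 g/mol; Z = 4 formula units per cell.
a³ = Z·M/(N_A·ρ) = 4 × 143.35 / (6.022 × 10²³ × 5.53) = 1.722 × 10^-22 cm³, so a = 5.563 × 10^-8 cm = 5.56 Å.

5.56 Å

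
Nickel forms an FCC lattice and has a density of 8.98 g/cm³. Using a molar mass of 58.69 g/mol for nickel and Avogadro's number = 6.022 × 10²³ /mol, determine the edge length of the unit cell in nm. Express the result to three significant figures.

0.351 nm

With Z = 4 atoms per FCC cell, a³ = Z·M/(N_A·ρ) = 4 × 58.69 / (6.022 × 10²³ × 8.980 g/cm³) = 4.341 × 10^-23 cm³.
a = (4.341 × 10^-23)^(1/3) = 3.515 × 10^-8 cm = 0.351 nm.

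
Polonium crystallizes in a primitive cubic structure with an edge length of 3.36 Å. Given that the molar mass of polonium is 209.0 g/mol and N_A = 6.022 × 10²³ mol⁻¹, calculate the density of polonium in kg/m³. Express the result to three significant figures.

9150 kg/m³

A simple cubic unit cell contains Z = 1 atom.
Cell volume: a³ = (3.36 Å)³ = (3.360 × 10^-8 cm)³ = 3.793 × 10^-23 cm³.
ρ = Z·M/(N_A·a³) = 1 × 209.0 / (6.022 × 10²³ × 3.793 × 10^-23) = 9.149 g/cm³ = 9150 kg/m³.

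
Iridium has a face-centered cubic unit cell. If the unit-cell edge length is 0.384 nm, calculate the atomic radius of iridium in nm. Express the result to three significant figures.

0.136 nm

In an FCC lattice, atoms touch along the face diagonal, so √2·a = 4r.
r = √2·a/4 = 1.4142 × 0.384 / 4 = 0.136 nm.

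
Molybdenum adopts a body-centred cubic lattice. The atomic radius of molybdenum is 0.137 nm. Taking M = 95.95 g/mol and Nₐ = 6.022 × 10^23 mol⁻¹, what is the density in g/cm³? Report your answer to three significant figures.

10.1 g/cm³

In a BCC lattice, atoms touch along the body diagonal, so √3·a = 4r, giving a = 0.3164 nm = 3.164 × 10^-8 cm.
With Z = 2, ρ = Z·M/(N_A·a³) = 2 × 95.95 / (6.022 × 10²³ × 3.167 × 10^-23) = 10.06 g/cm³.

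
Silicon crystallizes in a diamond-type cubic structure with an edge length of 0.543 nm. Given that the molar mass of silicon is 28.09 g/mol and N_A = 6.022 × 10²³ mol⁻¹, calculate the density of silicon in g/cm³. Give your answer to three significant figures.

A diamond cubic unit cell contains Z = 8 atoms.
Cell volume: a³ = (0.543 nm)³ = (5.430 × 10^-8 cm)³ = 1.601 × 10^-22 cm³.
ρ = Z·M/(N_A·a³) = 8 × 28.09 / (6.022 × 10²³ × 1.601 × 10^-22) = 2.331 g/cm³.

2.33 g/cm³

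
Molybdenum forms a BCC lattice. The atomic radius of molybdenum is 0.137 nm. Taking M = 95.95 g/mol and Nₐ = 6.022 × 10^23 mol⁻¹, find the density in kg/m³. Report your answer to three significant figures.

In a BCC lattice, atoms touch along the body diagonal, so √3·a = 4r, giving a = 0.3164 nm = 3.164 × 10^-8 cm.
With Z = 2, ρ = Z·M/(N_A·a³) = 2 × 95.95 / (6.022 × 10²³ × 3.167 × 10^-23) = 10.06 g/cm³ = 10100 kg/m³.

10100 kg/m³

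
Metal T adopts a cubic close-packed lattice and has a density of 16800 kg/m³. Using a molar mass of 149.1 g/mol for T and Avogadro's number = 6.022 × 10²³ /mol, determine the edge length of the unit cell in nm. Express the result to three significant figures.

0.389 nm

With Z = 4 atoms per FCC cell, a³ = Z·M/(N_A·ρ) = 4 × 149.1 / (6.022 × 10²³ × 16.80 g/cm³) = 5.895 × 10^-23 cm³.
a = (5.895 × 10^-23)^(1/3) = 3.892 × 10^-8 cm = 0.389 nm.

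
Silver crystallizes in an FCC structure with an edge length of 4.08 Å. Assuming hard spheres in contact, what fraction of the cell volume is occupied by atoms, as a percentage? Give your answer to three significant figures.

74.0%

In an FCC lattice atoms touch along the face diagonal, so √2·a = 4r, so r = 0.3536a = 1.442 Å.
Packing fraction = Z·(4/3)πr³ / a³ = 4 × (4/3)π × (1.442)³ / (4.08)³ = 0.7405 = 74.0%.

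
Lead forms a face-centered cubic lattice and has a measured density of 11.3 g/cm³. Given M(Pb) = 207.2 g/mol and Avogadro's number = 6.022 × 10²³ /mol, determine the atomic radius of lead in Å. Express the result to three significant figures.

1.75 Å

For an FCC cell (Z = 4), a³ = Z·M/(N_A·ρ) = 4 × 207.2 / (6.022 × 10²³ × 11.30) = 1.218 × 10^-22 cm³, so a = 4.957 × 10^-8 cm = 4.957 Å.
Atoms touch along the face diagonal, so √2·a = 4r, so r = 0.3536 × a = 1.75 Å.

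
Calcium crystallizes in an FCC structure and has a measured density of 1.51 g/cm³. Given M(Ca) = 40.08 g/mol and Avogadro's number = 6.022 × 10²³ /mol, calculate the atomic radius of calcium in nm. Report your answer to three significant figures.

0.198 nm

For an FCC cell (Z = 4), a³ = Z·M/(N_A·ρ) = 4 × 40.08 / (6.022 × 10²³ × 1.510) = 1.763 × 10^-22 cm³, so a = 5.607 × 10^-8 cm = 0.5607 nm.
Atoms touch along the face diagonal, so √2·a = 4r, so r = 0.3536 × a = 0.198 nm.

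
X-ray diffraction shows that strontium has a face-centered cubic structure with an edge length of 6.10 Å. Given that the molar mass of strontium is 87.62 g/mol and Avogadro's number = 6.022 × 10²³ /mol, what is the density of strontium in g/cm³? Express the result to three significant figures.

2.56 g/cm³

An FCC unit cell contains Z = 4 atoms.
Cell volume: a³ = (6.10 Å)³ = (6.100 × 10^-8 cm)³ = 2.270 × 10^-22 cm³.
ρ = Z·M/(N_A·a³) = 4 × 87.62 / (6.022 × 10²³ × 2.270 × 10^-22) = 2.564 g/cm³.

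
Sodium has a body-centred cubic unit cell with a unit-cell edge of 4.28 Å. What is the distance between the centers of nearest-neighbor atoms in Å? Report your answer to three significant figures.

In a BCC structure, atoms touch along the body diagonal, so √3·a = 4r; the nearest-neighbor distance equals 2r = 0.8660·a.
d = 0.8660 × 4.28 = 3.71 Å.

3.71 Å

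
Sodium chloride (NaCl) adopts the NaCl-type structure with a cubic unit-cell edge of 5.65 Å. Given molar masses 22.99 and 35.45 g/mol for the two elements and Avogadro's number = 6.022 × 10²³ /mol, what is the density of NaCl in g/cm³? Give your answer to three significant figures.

The NaCl-type structure contains Z = 4 formula units per cell; M(NaCl) = 22.99 + 35.45 = 58.44 g/mol.
a³ = (5.650 × 10^-8 cm)³ = 1.804 × 10^-22 cm³.
ρ = 4 × 58.44 / (6.022 × 10²³ × 1.804 × 10^-22) = 2.152 g/cm³.

2.15 g/cm³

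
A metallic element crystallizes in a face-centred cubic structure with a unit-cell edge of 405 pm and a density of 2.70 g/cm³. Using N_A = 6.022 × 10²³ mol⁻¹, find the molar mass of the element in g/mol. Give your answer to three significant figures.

An FCC cell has Z = 4 atoms; a = 4.050 × 10^-8 cm.
M = ρ·N_A·a³/Z = 2.70 × 6.022 × 10²³ × 6.643 × 10^-23 / 4 = 27.0 g/mol.

27.0 g/mol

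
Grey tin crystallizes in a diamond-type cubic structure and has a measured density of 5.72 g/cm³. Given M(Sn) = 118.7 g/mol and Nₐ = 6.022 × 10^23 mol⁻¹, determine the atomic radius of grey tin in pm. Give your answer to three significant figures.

For a diamond cubic cell (Z = 8), a³ = Z·M/(N_A·ρ) = 8 × 118.7 / (6.022 × 10²³ × 5.720) = 2.757 × 10^-22 cm³, so a = 6.508 × 10^-8 cm = 650.8 pm.
Nearest neighbors lie along the body diagonal with √3·a = 8r, so r = 0.2165 × a = 141 pm.

141 pm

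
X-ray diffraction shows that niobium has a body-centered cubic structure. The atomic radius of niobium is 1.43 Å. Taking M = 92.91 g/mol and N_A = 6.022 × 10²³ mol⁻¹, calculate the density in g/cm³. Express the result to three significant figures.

8.57 g/cm³

In a BCC lattice, atoms touch along the body diagonal, so √3·a = 4r, giving a = 3.302 Å = 3.302 × 10^-8 cm.
With Z = 2, ρ = Z·M/(N_A·a³) = 2 × 92.91 / (6.022 × 10²³ × 3.602 × 10^-23) = 8.567 g/cm³.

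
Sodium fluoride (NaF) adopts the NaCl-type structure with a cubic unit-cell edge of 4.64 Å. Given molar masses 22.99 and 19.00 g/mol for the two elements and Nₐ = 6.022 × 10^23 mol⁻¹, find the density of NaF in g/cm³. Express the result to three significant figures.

2.79 g/cm³

The NaCl-type structure contains Z = 4 formula units per cell; M(NaF) = 22.99 + 19.00 = 41.99 g/mol.
a³ = (4.640 × 10^-8 cm)³ = 9.990 × 10^-23 cm³.
ρ = 4 × 41.99 / (6.022 × 10²³ × 9.990 × 10^-23) = 2.792 g/cm³.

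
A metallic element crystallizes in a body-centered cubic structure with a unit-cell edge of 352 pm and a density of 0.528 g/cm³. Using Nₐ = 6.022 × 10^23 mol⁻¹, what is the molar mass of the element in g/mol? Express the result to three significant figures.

A BCC cell has Z = 2 atoms; a = 3.520 × 10^-8 cm.
M = ρ·N_A·a³/Z = 0.528 × 6.022 × 10²³ × 4.361 × 10^-23 / 2 = 6.93 g/mol.

6.93 g/mol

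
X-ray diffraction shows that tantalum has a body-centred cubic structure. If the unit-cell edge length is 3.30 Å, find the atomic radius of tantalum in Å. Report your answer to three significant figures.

In a BCC lattice, atoms touch along the body diagonal, so √3·a = 4r.
r = √3·a/4 = 1.7321 × 3.30 / 4 = 1.43 Å.

1.43 Å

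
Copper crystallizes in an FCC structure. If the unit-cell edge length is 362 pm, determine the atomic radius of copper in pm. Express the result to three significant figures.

In an FCC lattice, atoms touch along the face diagonal, so √2·a = 4r.
r = √2·a/4 = 1.4142 × 362 / 4 = 128 pm.

128 pm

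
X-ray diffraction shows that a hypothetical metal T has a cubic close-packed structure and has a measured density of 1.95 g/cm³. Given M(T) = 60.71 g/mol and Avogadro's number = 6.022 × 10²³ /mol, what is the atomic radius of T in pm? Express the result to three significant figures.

209 pm

For an FCC cell (Z = 4), a³ = Z·M/(N_A·ρ) = 4 × 60.71 / (6.022 × 10²³ × 1.950) = 2.068 × 10^-22 cm³, so a = 5.914 × 10^-8 cm = 591.4 pm.
Atoms touch along the face diagonal, so √2·a = 4r, so r = 0.3536 × a = 209 pm.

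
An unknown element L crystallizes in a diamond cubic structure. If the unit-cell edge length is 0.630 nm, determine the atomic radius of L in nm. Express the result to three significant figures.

0.136 nm

In a diamond cubic lattice, nearest neighbors lie along the body diagonal with √3·a = 8r.
r = √3·a/8 = 1.7321 × 0.630 / 8 = 0.136 nm.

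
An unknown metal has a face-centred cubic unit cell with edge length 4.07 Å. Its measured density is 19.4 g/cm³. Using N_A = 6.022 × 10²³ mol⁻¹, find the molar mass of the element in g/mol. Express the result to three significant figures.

197 g/mol

An FCC cell has Z = 4 atoms; a = 4.070 × 10^-8 cm.
M = ρ·N_A·a³/Z = 19.4 × 6.022 × 10²³ × 6.742 × 10^-23 / 4 = 197 g/mol.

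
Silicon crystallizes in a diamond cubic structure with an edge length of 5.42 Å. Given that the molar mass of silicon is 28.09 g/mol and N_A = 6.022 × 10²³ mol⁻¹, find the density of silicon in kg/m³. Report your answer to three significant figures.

A diamond cubic unit cell contains Z = 8 atoms.
Cell volume: a³ = (5.42 Å)³ = (5.420 × 10^-8 cm)³ = 1.592 × 10^-22 cm³.
ρ = Z·M/(N_A·a³) = 8 × 28.09 / (6.022 × 10²³ × 1.592 × 10^-22) = 2.344 g/cm³ = 2340 kg/m³.

2340 kg/m³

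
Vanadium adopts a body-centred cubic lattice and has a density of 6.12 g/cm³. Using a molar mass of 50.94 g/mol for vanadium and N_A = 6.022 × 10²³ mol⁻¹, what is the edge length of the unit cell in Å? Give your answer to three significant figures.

With Z = 2 atoms per BCC cell, a³ = Z·M/(N_A·ρ) = 2 × 50.94 / (6.022 × 10²³ × 6.120 g/cm³) = 2.764 × 10^-23 cm³.
a = (2.764 × 10^-23)^(1/3) = 3.024 × 10^-8 cm = 3.02 Å.

3.02 Å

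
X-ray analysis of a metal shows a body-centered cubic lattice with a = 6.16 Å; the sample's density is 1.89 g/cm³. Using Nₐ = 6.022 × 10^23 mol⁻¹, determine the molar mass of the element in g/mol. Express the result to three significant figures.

133 g/mol

A BCC cell has Z = 2 atoms; a = 6.160 × 10^-8 cm.
M = ρ·N_A·a³/Z = 1.89 × 6.022 × 10²³ × 2.337 × 10^-22 / 2 = 133 g/mol.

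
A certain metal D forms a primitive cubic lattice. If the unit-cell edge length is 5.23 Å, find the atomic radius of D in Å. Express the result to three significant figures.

In a simple cubic lattice, atoms touch along the cell edge, so a = 2r.
r = a/2 = 5.23/2 = 2.62 Å.

2.62 Å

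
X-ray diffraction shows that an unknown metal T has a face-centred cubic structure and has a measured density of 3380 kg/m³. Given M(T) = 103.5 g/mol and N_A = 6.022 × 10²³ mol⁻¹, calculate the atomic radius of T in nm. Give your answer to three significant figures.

For an FCC cell (Z = 4), a³ = Z·M/(N_A·ρ) = 4 × 103.5 / (6.022 × 10²³ × 3.380) = 2.034 × 10^-22 cm³, so a = 5.881 × 10^-8 cm = 0.5881 nm.
Atoms touch along the face diagonal, so √2·a = 4r, so r = 0.3536 × a = 0.208 nm.

0.208 nm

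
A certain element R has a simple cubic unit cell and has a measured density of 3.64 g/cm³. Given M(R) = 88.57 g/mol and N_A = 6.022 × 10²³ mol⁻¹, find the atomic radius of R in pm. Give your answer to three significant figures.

172 pm

For a simple cubic cell (Z = 1), a³ = Z·M/(N_A·ρ) = 1 × 88.57 / (6.022 × 10²³ × 3.640) = 4.041 × 10^-23 cm³, so a = 3.431 × 10^-8 cm = 343.1 pm.
Atoms touch along the cell edge, so a = 2r, so r = 0.5000 × a = 172 pm.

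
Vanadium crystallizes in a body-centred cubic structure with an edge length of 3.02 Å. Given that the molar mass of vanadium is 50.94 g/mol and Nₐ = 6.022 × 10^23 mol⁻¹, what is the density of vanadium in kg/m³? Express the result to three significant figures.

A BCC unit cell contains Z = 2 atoms.
Cell volume: a³ = (3.02 Å)³ = (3.020 × 10^-8 cm)³ = 2.754 × 10^-23 cm³.
ρ = Z·M/(N_A·a³) = 2 × 50.94 / (6.022 × 10²³ × 2.754 × 10^-23) = 6.142 g/cm³ = 6140 kg/m³.

6140 kg/m³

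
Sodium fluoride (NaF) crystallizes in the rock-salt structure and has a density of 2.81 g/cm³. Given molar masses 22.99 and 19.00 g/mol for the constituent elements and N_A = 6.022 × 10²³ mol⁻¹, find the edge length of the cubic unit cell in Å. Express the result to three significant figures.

4.63 Å

M(NaF) = 41.99 g/mol; Z = 4 formula units per cell.
a³ = Z·M/(N_A·ρ) = 4 × 41.99 / (6.022 × 10²³ × 2.81) = 9.926 × 10^-23 cm³, so a = 4.630 × 10^-8 cm = 4.63 Å.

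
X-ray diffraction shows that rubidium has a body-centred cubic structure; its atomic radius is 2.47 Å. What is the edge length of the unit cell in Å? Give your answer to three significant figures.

5.70 Å

In a BCC lattice, atoms touch along the body diagonal, so √3·a = 4r.
a = 4r/√3 = 4 × 2.47 / 1.7321 = 5.70 Å.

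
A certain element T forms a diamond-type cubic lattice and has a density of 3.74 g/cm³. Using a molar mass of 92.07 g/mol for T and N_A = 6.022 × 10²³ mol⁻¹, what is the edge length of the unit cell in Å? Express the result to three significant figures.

6.89 Å

With Z = 8 atoms per diamond cubic cell, a³ = Z·M/(N_A·ρ) = 8 × 92.07 / (6.022 × 10²³ × 3.740 g/cm³) = 3.270 × 10^-22 cm³.
a = (3.270 × 10^-22)^(1/3) = 6.890 × 10^-8 cm = 6.89 Å.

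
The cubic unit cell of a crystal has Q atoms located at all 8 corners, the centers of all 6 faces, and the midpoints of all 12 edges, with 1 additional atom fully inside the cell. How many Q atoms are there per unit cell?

Corner atoms are shared by 8 cells (1/8 each), face atoms by 2 (1/2 each), edge atoms by 4 (1/4 each), interior atoms are unshared.
Net atoms = 8 × 1/8 + 6 × 1/2 + 12 × 1/4 + 1 = 1 + 3 + 3 + 1 = 8.

8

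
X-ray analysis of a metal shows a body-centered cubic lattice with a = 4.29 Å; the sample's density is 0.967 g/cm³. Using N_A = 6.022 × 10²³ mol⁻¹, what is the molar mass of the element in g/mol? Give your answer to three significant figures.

23.0 g/mol

A BCC cell has Z = 2 atoms; a = 4.290 × 10^-8 cm.
M = ρ·N_A·a³/Z = 0.967 × 6.022 × 10²³ × 7.895 × 10^-23 / 2 = 23.0 g/mol.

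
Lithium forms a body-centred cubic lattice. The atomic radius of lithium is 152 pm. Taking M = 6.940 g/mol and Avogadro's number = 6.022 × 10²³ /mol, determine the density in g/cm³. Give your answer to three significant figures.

In a BCC lattice, atoms touch along the body diagonal, so √3·a = 4r, giving a = 351.0 pm = 3.510 × 10^-8 cm.
With Z = 2, ρ = Z·M/(N_A·a³) = 2 × 6.940 / (6.022 × 10²³ × 4.325 × 10^-23) = 0.5329 g/cm³.

0.533 g/cm³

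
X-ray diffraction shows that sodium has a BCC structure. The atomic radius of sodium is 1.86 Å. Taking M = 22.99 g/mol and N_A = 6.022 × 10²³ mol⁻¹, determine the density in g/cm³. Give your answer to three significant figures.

In a BCC lattice, atoms touch along the body diagonal, so √3·a = 4r, giving a = 4.295 Å = 4.295 × 10^-8 cm.
With Z = 2, ρ = Z·M/(N_A·a³) = 2 × 22.99 / (6.022 × 10²³ × 7.926 × 10^-23) = 0.9634 g/cm³.

0.963 g/cm³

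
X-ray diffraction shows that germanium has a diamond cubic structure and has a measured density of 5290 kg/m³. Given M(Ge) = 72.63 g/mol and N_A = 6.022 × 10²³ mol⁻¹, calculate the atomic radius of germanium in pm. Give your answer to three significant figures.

For a diamond cubic cell (Z = 8), a³ = Z·M/(N_A·ρ) = 8 × 72.63 / (6.022 × 10²³ × 5.290) = 1.824 × 10^-22 cm³, so a = 5.671 × 10^-8 cm = 567.1 pm.
Nearest neighbors lie along the body diagonal with √3·a = 8r, so r = 0.2165 × a = 123 pm.

123 pm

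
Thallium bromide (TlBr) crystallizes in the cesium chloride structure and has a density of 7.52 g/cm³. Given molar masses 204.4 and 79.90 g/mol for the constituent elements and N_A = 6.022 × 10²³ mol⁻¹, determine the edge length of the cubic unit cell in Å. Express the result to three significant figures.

3.97 Å

M(TlBr) = 284.3 g/mol; Z = 1 formula unit per cell.
a³ = Z·M/(N_A·ρ) = 1 × 284.3 / (6.022 × 10²³ × 7.52) = 6.278 × 10^-23 cm³, so a = 3.974 × 10^-8 cm = 3.97 Å.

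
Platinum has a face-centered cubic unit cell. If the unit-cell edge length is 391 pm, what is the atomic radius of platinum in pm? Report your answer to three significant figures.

138 pm

In an FCC lattice, atoms touch along the face diagonal, so √2·a = 4r.
r = √2·a/4 = 1.4142 × 391 / 4 = 138 pm.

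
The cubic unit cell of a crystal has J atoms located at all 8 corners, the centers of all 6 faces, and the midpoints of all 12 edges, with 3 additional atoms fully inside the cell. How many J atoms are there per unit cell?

10

Corner atoms are shared by 8 cells (1/8 each), face atoms by 2 (1/2 each), edge atoms by 4 (1/4 each), interior atoms are unshared.
Net atoms = 8 × 1/8 + 6 × 1/2 + 12 × 1/4 + 3 = 1 + 3 + 3 + 3 = 10.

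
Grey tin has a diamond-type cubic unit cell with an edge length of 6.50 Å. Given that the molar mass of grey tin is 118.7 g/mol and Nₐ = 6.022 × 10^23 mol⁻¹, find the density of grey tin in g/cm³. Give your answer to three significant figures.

A diamond cubic unit cell contains Z = 8 atoms.
Cell volume: a³ = (6.50 Å)³ = (6.500 × 10^-8 cm)³ = 2.746 × 10^-22 cm³.
ρ = Z·M/(N_A·a³) = 8 × 118.7 / (6.022 × 10²³ × 2.746 × 10^-22) = 5.742 g/cm³.

5.74 g/cm³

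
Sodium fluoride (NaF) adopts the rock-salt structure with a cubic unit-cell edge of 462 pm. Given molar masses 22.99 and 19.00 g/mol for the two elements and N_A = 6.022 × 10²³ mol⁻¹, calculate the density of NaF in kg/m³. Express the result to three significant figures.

2830 kg/m³

The rock-salt structure contains Z = 4 formula units per cell; M(NaF) = 22.99 + 19.00 = 41.99 g/mol.
a³ = (4.620 × 10^-8 cm)³ = 9.861 × 10^-23 cm³.
ρ = 4 × 41.99 / (6.022 × 10²³ × 9.861 × 10^-23) = 2.828 g/cm³ = 2830 kg/m³.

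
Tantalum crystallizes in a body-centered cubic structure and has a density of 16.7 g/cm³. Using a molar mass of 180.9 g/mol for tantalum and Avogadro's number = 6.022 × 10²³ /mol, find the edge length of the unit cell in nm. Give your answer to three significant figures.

0.330 nm

With Z = 2 atoms per BCC cell, a³ = Z·M/(N_A·ρ) = 2 × 180.9 / (6.022 × 10²³ × 16.70 g/cm³) = 3.598 × 10^-23 cm³.
a = (3.598 × 10^-23)^(1/3) = 3.301 × 10^-8 cm = 0.330 nm.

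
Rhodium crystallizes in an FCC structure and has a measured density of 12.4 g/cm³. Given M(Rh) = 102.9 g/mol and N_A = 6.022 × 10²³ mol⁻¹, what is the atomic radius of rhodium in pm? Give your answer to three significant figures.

For an FCC cell (Z = 4), a³ = Z·M/(N_A·ρ) = 4 × 102.9 / (6.022 × 10²³ × 12.40) = 5.512 × 10^-23 cm³, so a = 3.806 × 10^-8 cm = 380.6 pm.
Atoms touch along the face diagonal, so √2·a = 4r, so r = 0.3536 × a = 135 pm.

135 pm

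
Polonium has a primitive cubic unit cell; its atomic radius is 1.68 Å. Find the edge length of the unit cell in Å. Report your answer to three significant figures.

In a simple cubic lattice, atoms touch along the cell edge, so a = 2r.
a = 2r = 2 × 1.68 = 3.36 Å.

3.36 Å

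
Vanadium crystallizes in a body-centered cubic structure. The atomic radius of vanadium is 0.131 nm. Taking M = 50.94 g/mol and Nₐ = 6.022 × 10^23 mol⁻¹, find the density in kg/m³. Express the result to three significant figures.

In a BCC lattice, atoms touch along the body diagonal, so √3·a = 4r, giving a = 0.3025 nm = 3.025 × 10^-8 cm.
With Z = 2, ρ = Z·M/(N_A·a³) = 2 × 50.94 / (6.022 × 10²³ × 2.769 × 10^-23) = 6.110 g/cm³ = 6110 kg/m³.

6110 kg/m³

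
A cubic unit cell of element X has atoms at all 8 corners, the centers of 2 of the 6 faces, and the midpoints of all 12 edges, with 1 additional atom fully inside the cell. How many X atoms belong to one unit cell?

6

Corner atoms are shared by 8 cells (1/8 each), face atoms by 2 (1/2 each), edge atoms by 4 (1/4 each), interior atoms are unshared.
Net atoms = 8 × 1/8 + 2 × 1/2 + 12 × 1/4 + 1 = 1 + 1 + 3 + 1 = 6.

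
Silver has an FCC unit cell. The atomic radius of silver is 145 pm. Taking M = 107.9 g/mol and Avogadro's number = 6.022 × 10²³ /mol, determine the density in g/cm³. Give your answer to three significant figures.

In an FCC lattice, atoms touch along the face diagonal, so √2·a = 4r, giving a = 410.1 pm = 4.101 × 10^-8 cm.
With Z = 4, ρ = Z·M/(N_A·a³) = 4 × 107.9 / (6.022 × 10²³ × 6.898 × 10^-23) = 10.39 g/cm³.

10.4 g/cm³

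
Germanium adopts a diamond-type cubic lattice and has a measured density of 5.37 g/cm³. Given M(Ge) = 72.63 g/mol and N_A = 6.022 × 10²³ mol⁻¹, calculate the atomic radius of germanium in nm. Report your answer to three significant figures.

For a diamond cubic cell (Z = 8), a³ = Z·M/(N_A·ρ) = 8 × 72.63 / (6.022 × 10²³ × 5.370) = 1.797 × 10^-22 cm³, so a = 5.643 × 10^-8 cm = 0.5643 nm.
Nearest neighbors lie along the body diagonal with √3·a = 8r, so r = 0.2165 × a = 0.122 nm.

0.122 nm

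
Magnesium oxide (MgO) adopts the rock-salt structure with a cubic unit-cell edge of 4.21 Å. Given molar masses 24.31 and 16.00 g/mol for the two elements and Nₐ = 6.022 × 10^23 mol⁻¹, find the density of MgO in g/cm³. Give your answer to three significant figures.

The rock-salt structure contains Z = 4 formula units per cell; M(MgO) = 24.31 + 16.00 = 40.31 g/mol.
a³ = (4.210 × 10^-8 cm)³ = 7.462 × 10^-23 cm³.
ρ = 4 × 40.31 / (6.022 × 10²³ × 7.462 × 10^-23) = 3.588 g/cm³.

3.59 g/cm³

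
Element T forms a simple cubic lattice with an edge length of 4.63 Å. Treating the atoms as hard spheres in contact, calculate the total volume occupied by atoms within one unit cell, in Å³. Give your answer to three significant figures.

52.0 Å³

In a simple cubic lattice atoms touch along the cell edge, so a = 2r, so r = 0.5000a = 2.315 Å.
V_atoms = Z × (4/3)πr³ = 1 × (4/3)π × (2.315)³ = 52.0 Å³.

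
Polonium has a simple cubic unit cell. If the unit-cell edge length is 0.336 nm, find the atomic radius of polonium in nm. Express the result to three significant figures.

0.168 nm

In a simple cubic lattice, atoms touch along the cell edge, so a = 2r.
r = a/2 = 0.336/2 = 0.168 nm.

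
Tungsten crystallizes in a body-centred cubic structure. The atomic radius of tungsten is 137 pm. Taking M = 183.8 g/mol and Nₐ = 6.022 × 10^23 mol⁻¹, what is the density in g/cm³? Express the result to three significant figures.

19.3 g/cm³

In a BCC lattice, atoms touch along the body diagonal, so √3·a = 4r, giving a = 316.4 pm = 3.164 × 10^-8 cm.
With Z = 2, ρ = Z·M/(N_A·a³) = 2 × 183.8 / (6.022 × 10²³ × 3.167 × 10^-23) = 19.27 g/cm³.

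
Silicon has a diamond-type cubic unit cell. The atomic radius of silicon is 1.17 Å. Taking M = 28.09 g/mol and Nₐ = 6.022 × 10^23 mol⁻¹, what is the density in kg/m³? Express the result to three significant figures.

In a diamond cubic lattice, nearest neighbors lie along the body diagonal with √3·a = 8r, giving a = 5.404 Å = 5.404 × 10^-8 cm.
With Z = 8, ρ = Z·M/(N_A·a³) = 8 × 28.09 / (6.022 × 10²³ × 1.578 × 10^-22) = 2.365 g/cm³ = 2360 kg/m³.

2360 kg/m³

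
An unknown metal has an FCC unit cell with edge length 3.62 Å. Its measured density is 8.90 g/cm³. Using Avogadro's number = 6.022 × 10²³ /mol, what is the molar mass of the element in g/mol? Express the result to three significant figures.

63.6 g/mol

An FCC cell has Z = 4 atoms; a = 3.620 × 10^-8 cm.
M = ρ·N_A·a³/Z = 8.90 × 6.022 × 10²³ × 4.744 × 10^-23 / 4 = 63.6 g/mol.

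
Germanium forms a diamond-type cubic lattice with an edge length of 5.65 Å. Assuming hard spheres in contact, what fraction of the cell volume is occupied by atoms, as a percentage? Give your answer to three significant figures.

34.0%

In a diamond cubic lattice nearest neighbors lie along the body diagonal with √3·a = 8r, so r = 0.2165a = 1.223 Å.
Packing fraction = Z·(4/3)πr³ / a³ = 8 × (4/3)π × (1.223)³ / (5.65)³ = 0.3401 = 34.0%.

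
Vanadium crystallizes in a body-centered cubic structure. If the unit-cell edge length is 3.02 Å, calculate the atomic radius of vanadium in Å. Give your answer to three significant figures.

1.31 Å

In a BCC lattice, atoms touch along the body diagonal, so √3·a = 4r.
r = √3·a/4 = 1.7321 × 3.02 / 4 = 1.31 Å.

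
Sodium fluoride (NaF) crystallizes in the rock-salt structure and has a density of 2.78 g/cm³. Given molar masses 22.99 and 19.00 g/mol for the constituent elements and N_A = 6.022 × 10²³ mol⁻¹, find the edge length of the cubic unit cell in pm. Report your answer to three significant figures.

465 pm

M(NaF) = 41.99 g/mol; Z = 4 formula units per cell.
a³ = Z·M/(N_A·ρ) = 4 × 41.99 / (6.022 × 10²³ × 2.78) = 1.003 × 10^-22 cm³, so a = 4.647 × 10^-8 cm = 465 pm.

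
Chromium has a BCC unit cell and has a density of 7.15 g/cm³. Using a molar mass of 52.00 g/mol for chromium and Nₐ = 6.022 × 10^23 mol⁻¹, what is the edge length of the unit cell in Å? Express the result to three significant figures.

With Z = 2 atoms per BCC cell, a³ = Z·M/(N_A·ρ) = 2 × 52.00 / (6.022 × 10²³ × 7.150 g/cm³) = 2.415 × 10^-23 cm³.
a = (2.415 × 10^-23)^(1/3) = 2.891 × 10^-8 cm = 2.89 Å.

2.89 Å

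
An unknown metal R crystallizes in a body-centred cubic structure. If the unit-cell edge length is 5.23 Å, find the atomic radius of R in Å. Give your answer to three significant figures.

2.26 Å

In a BCC lattice, atoms touch along the body diagonal, so √3·a = 4r.
r = √3·a/4 = 1.7321 × 5.23 / 4 = 2.26 Å.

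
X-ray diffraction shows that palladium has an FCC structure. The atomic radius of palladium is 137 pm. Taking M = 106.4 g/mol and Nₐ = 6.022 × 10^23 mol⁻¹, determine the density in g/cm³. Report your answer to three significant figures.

12.1 g/cm³

In an FCC lattice, atoms touch along the face diagonal, so √2·a = 4r, giving a = 387.5 pm = 3.875 × 10^-8 cm.
With Z = 4, ρ = Z·M/(N_A·a³) = 4 × 106.4 / (6.022 × 10²³ × 5.818 × 10^-23) = 12.15 g/cm³.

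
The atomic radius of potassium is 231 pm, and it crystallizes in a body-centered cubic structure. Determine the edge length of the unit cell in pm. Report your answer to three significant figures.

In a BCC lattice, atoms touch along the body diagonal, so √3·a = 4r.
a = 4r/√3 = 4 × 231 / 1.7321 = 533 pm.

533 pm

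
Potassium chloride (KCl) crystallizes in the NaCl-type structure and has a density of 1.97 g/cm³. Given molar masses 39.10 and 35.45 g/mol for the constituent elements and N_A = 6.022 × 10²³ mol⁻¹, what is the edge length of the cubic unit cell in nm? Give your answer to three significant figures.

0.631 nm

M(KCl) = 74.55 g/mol; Z = 4 formula units per cell.
a³ = Z·M/(N_A·ρ) = 4 × 74.55 / (6.022 × 10²³ × 1.97) = 2.514 × 10^-22 cm³, so a = 6.311 × 10^-8 cm = 0.631 nm.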